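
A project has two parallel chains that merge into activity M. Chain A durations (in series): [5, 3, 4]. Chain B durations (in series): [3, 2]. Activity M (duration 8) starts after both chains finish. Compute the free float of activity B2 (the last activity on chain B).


ES(B2) = sum of predecessors on chain B = 3
EF(B2) = ES + duration = 3 + 2 = 5
Successor of B2 is M. ES(M) = max(sum(A), sum(B)) = max(12, 5) = 12
Free float = ES(successor) - EF(current) = 12 - 5 = 7

7


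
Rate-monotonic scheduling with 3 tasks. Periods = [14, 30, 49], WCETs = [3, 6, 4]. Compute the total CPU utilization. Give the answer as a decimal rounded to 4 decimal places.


Compute individual utilizations (exact fractions):
  Task 1: C/T = 3/14 (approx. 0.2143)
  Task 2: C/T = 6/30 = 1/5 (approx. 0.2)
  Task 3: C/T = 4/49 (approx. 0.0816)
Total utilization U = 3/14 + 1/5 + 4/49 = 243/490
Rounded to 4 decimal places: U = 0.4959
RM (Liu & Layland) bound for 3 tasks = 0.779763; compare with U = 243/490 (approx. 0.495918)
U <= bound, so schedulable by RM sufficient condition.

0.4959


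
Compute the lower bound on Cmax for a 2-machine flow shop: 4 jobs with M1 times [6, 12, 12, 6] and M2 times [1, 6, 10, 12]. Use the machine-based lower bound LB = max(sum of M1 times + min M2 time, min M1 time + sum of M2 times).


LB1 = sum(M1 times) + min(M2 times) = 36 + 1 = 37
LB2 = min(M1 times) + sum(M2 times) = 6 + 29 = 35
Lower bound = max(LB1, LB2) = max(37, 35) = 37

37


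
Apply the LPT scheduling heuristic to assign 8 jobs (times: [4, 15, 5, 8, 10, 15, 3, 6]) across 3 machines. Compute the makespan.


Sort jobs in decreasing order (LPT): [15, 15, 10, 8, 6, 5, 4, 3]
Assign each job to the least loaded machine:
  Machine 1: jobs [15, 6], load = 21
  Machine 2: jobs [15, 5, 3], load = 23
  Machine 3: jobs [10, 8, 4], load = 22
Makespan = max load = 23

23


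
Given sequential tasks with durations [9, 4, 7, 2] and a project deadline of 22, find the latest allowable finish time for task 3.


LF(activity 3) = deadline - sum of successor durations
Successors: activities 4 through 4 with durations [2]
Sum of successor durations = 2
LF = 22 - 2 = 20

20


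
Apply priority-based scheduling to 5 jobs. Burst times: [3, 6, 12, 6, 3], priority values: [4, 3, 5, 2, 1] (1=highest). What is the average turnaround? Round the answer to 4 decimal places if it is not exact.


Sort by priority (ascending = highest first):
Order: [(1, 3), (2, 6), (3, 6), (4, 3), (5, 12)]
Completion times:
  Priority 1, burst=3, C=3
  Priority 2, burst=6, C=9
  Priority 3, burst=6, C=15
  Priority 4, burst=3, C=18
  Priority 5, burst=12, C=30
Average turnaround = 75/5 = 15.0

15.0


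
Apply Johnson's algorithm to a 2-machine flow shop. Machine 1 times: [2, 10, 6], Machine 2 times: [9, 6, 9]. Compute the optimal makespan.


Apply Johnson's rule:
  Group 1 (a <= b): [(1, 2, 9), (3, 6, 9)]
  Group 2 (a > b): [(2, 10, 6)]
Optimal job order: [1, 3, 2]
Schedule:
  Job 1: M1 done at 2, M2 done at 11
  Job 3: M1 done at 8, M2 done at 20
  Job 2: M1 done at 18, M2 done at 26
Makespan = 26

26


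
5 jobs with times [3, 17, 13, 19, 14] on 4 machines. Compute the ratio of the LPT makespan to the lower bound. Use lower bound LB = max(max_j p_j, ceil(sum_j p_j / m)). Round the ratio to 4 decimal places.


LPT order: [19, 17, 14, 13, 3]
Machine loads after assignment: [19, 17, 14, 16]
LPT makespan = 19
Lower bound = max(max_job, ceil(total/4)) = max(19, 17) = 19
Ratio = 19 / 19 = 1.0

1.0


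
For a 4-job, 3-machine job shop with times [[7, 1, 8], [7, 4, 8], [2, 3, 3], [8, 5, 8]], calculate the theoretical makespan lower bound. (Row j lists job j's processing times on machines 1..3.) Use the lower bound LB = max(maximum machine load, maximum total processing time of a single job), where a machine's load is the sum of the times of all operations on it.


Machine loads:
  Machine 1: 7 + 7 + 2 + 8 = 24
  Machine 2: 1 + 4 + 3 + 5 = 13
  Machine 3: 8 + 8 + 3 + 8 = 27
Max machine load = 27
Job totals:
  Job 1: 16
  Job 2: 19
  Job 3: 8
  Job 4: 21
Max job total = 21
Lower bound = max(27, 21) = 27

27


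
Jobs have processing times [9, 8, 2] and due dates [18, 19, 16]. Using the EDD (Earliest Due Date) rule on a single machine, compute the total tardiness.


Sort by due date (EDD order): [(2, 16), (9, 18), (8, 19)]
Compute completion times and tardiness:
  Job 1: p=2, d=16, C=2, tardiness=max(0,2-16)=0
  Job 2: p=9, d=18, C=11, tardiness=max(0,11-18)=0
  Job 3: p=8, d=19, C=19, tardiness=max(0,19-19)=0
Total tardiness = 0

0


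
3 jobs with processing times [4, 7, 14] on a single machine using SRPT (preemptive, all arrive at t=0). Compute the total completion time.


Since all jobs arrive at t=0, SRPT equals SPT ordering.
SPT order: [4, 7, 14]
Completion times:
  Job 1: p=4, C=4
  Job 2: p=7, C=11
  Job 3: p=14, C=25
Total completion time = 4 + 11 + 25 = 40

40


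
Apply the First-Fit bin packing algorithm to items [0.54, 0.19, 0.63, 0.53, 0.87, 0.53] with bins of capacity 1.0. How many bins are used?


Place items sequentially using First-Fit:
  Item 0.54 -> new Bin 1
  Item 0.19 -> Bin 1 (now 0.73)
  Item 0.63 -> new Bin 2
  Item 0.53 -> new Bin 3
  Item 0.87 -> new Bin 4
  Item 0.53 -> new Bin 5
Total bins used = 5

5


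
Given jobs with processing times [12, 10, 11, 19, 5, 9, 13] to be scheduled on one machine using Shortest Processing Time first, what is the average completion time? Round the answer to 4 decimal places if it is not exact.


Sort jobs by processing time (SPT order): [5, 9, 10, 11, 12, 13, 19]
Compute completion times sequentially:
  Job 1: processing = 5, completes at 5
  Job 2: processing = 9, completes at 14
  Job 3: processing = 10, completes at 24
  Job 4: processing = 11, completes at 35
  Job 5: processing = 12, completes at 47
  Job 6: processing = 13, completes at 60
  Job 7: processing = 19, completes at 79
Sum of completion times = 264
Average completion time = 264/7 = 37.7143

37.7143


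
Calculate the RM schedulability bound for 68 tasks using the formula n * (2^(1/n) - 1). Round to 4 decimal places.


Compute 2^(1/68) = 1.0102454700
Subtract 1: 1.0102454700 - 1 = 0.0102454700
Multiply by n: 68 * 0.0102454700 = 0.6966919600
Round to 4 dp: 0.6967

0.6967


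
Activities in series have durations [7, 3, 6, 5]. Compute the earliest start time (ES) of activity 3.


Activity 3 starts after activities 1 through 2 complete.
Predecessor durations: [7, 3]
ES = 7 + 3 = 10

10


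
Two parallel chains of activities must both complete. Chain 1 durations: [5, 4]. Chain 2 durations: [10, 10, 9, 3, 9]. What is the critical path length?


Path A total = 5 + 4 = 9
Path B total = 10 + 10 + 9 + 3 + 9 = 41
Critical path = longest path = max(9, 41) = 41

41


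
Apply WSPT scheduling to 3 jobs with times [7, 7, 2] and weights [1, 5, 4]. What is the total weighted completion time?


Compute p/w ratios and sort ascending (WSPT): [(2, 4), (7, 5), (7, 1)]
Compute weighted completion times:
  Job (p=2,w=4): C=2, w*C=4*2=8
  Job (p=7,w=5): C=9, w*C=5*9=45
  Job (p=7,w=1): C=16, w*C=1*16=16
Total weighted completion time = 69

69


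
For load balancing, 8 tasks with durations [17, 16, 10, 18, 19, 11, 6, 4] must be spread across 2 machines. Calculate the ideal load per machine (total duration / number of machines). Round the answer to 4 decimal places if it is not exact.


Total processing time = 17 + 16 + 10 + 18 + 19 + 11 + 6 + 4 = 101
Number of machines = 2
Ideal balanced load = 101 / 2 = 50.5

50.5


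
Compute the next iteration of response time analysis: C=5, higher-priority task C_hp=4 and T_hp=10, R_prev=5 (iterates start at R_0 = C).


R_next = C + ceil(R_prev / T_hp) * C_hp
ceil(5 / 10) = ceil(0.5) = 1
Interference = 1 * 4 = 4
R_next = 5 + 4 = 9

9


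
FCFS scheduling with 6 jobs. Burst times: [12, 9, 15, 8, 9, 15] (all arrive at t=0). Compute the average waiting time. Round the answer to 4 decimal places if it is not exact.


FCFS order (as given): [12, 9, 15, 8, 9, 15]
Waiting times:
  Job 1: wait = 0
  Job 2: wait = 12
  Job 3: wait = 21
  Job 4: wait = 36
  Job 5: wait = 44
  Job 6: wait = 53
Sum of waiting times = 166
Average waiting time = 166/6 = 27.6667

27.6667


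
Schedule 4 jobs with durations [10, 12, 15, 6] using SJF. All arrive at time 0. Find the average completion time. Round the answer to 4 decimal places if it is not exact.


SJF order (ascending): [6, 10, 12, 15]
Completion times:
  Job 1: burst=6, C=6
  Job 2: burst=10, C=16
  Job 3: burst=12, C=28
  Job 4: burst=15, C=43
Average completion = 93/4 = 23.25

23.25


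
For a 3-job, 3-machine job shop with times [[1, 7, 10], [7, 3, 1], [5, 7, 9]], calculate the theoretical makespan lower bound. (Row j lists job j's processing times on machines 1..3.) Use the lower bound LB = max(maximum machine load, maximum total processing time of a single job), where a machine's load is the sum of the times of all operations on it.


Machine loads:
  Machine 1: 1 + 7 + 5 = 13
  Machine 2: 7 + 3 + 7 = 17
  Machine 3: 10 + 1 + 9 = 20
Max machine load = 20
Job totals:
  Job 1: 18
  Job 2: 11
  Job 3: 21
Max job total = 21
Lower bound = max(20, 21) = 21

21


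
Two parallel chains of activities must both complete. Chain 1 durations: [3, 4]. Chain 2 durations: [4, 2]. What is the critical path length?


Path A total = 3 + 4 = 7
Path B total = 4 + 2 = 6
Critical path = longest path = max(7, 6) = 7

7


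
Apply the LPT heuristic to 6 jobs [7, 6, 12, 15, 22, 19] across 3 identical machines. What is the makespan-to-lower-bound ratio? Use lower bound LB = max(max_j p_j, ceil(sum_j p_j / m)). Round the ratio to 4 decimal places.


LPT order: [22, 19, 15, 12, 7, 6]
Machine loads after assignment: [28, 26, 27]
LPT makespan = 28
Lower bound = max(max_job, ceil(total/3)) = max(22, 27) = 27
Ratio = 28 / 27 = 1.037

1.037


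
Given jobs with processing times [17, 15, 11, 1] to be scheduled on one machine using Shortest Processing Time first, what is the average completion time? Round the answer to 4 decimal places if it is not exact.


Sort jobs by processing time (SPT order): [1, 11, 15, 17]
Compute completion times sequentially:
  Job 1: processing = 1, completes at 1
  Job 2: processing = 11, completes at 12
  Job 3: processing = 15, completes at 27
  Job 4: processing = 17, completes at 44
Sum of completion times = 84
Average completion time = 84/4 = 21.0

21.0


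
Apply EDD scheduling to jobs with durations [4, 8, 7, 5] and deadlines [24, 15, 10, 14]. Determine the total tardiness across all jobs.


Sort by due date (EDD order): [(7, 10), (5, 14), (8, 15), (4, 24)]
Compute completion times and tardiness:
  Job 1: p=7, d=10, C=7, tardiness=max(0,7-10)=0
  Job 2: p=5, d=14, C=12, tardiness=max(0,12-14)=0
  Job 3: p=8, d=15, C=20, tardiness=max(0,20-15)=5
  Job 4: p=4, d=24, C=24, tardiness=max(0,24-24)=0
Total tardiness = 5

5


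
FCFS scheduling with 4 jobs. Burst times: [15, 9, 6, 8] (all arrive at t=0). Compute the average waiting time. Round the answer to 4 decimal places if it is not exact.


FCFS order (as given): [15, 9, 6, 8]
Waiting times:
  Job 1: wait = 0
  Job 2: wait = 15
  Job 3: wait = 24
  Job 4: wait = 30
Sum of waiting times = 69
Average waiting time = 69/4 = 17.25

17.25


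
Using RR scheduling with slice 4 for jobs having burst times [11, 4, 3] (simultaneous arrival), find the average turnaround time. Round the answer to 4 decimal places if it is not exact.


Time quantum = 4
Execution trace:
  J1 runs 4 units, time = 4
  J2 runs 4 units, time = 8
  J3 runs 3 units, time = 11
  J1 runs 4 units, time = 15
  J1 runs 3 units, time = 18
Finish times: [18, 8, 11]
Average turnaround = 37/3 = 12.3333

12.3333


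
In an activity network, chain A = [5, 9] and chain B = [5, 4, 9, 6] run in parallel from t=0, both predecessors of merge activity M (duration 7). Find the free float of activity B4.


ES(B4) = sum of predecessors on chain B = 18
EF(B4) = ES + duration = 18 + 6 = 24
Successor of B4 is M. ES(M) = max(sum(A), sum(B)) = max(14, 24) = 24
Free float = ES(successor) - EF(current) = 24 - 24 = 0

0


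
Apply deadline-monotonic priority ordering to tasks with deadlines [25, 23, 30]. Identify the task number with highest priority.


Sort tasks by relative deadline (ascending):
  Task 2: deadline = 23
  Task 1: deadline = 25
  Task 3: deadline = 30
Priority order (highest first): [2, 1, 3]
Highest priority task = 2

2


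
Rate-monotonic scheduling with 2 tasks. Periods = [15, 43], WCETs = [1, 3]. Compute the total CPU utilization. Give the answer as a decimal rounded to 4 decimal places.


Compute individual utilizations (exact fractions):
  Task 1: C/T = 1/15 (approx. 0.0667)
  Task 2: C/T = 3/43 (approx. 0.0698)
Total utilization U = 1/15 + 3/43 = 88/645
Rounded to 4 decimal places: U = 0.1364
RM (Liu & Layland) bound for 2 tasks = 0.828427; compare with U = 88/645 (approx. 0.136434)
U <= bound, so schedulable by RM sufficient condition.

0.1364


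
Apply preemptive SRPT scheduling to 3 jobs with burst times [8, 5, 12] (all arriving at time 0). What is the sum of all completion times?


Since all jobs arrive at t=0, SRPT equals SPT ordering.
SPT order: [5, 8, 12]
Completion times:
  Job 1: p=5, C=5
  Job 2: p=8, C=13
  Job 3: p=12, C=25
Total completion time = 5 + 13 + 25 = 43

43


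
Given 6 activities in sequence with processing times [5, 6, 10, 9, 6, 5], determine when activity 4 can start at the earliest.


Activity 4 starts after activities 1 through 3 complete.
Predecessor durations: [5, 6, 10]
ES = 5 + 6 + 10 = 21

21


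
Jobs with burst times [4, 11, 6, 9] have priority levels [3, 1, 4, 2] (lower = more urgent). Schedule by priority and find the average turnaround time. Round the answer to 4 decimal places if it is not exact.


Sort by priority (ascending = highest first):
Order: [(1, 11), (2, 9), (3, 4), (4, 6)]
Completion times:
  Priority 1, burst=11, C=11
  Priority 2, burst=9, C=20
  Priority 3, burst=4, C=24
  Priority 4, burst=6, C=30
Average turnaround = 85/4 = 21.25

21.25


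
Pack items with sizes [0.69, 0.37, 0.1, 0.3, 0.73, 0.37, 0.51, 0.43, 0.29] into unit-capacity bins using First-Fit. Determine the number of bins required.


Place items sequentially using First-Fit:
  Item 0.69 -> new Bin 1
  Item 0.37 -> new Bin 2
  Item 0.1 -> Bin 1 (now 0.79)
  Item 0.3 -> Bin 2 (now 0.67)
  Item 0.73 -> new Bin 3
  Item 0.37 -> new Bin 4
  Item 0.51 -> Bin 4 (now 0.88)
  Item 0.43 -> new Bin 5
  Item 0.29 -> Bin 2 (now 0.96)
Total bins used = 5

5


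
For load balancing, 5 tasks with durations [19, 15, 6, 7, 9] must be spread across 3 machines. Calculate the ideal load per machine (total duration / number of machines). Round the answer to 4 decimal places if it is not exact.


Total processing time = 19 + 15 + 6 + 7 + 9 = 56
Number of machines = 3
Ideal balanced load = 56 / 3 = 18.6667

18.6667


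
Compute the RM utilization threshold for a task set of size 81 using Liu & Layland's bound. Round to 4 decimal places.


Compute 2^(1/81) = 1.0085940916
Subtract 1: 1.0085940916 - 1 = 0.0085940916
Multiply by n: 81 * 0.0085940916 = 0.6961214196
Round to 4 dp: 0.6961

0.6961


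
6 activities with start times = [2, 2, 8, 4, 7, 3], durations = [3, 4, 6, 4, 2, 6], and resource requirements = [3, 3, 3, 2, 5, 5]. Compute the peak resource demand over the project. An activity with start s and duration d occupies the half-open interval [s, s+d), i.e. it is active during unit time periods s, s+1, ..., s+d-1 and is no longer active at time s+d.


Each activity i is active on [start_i, start_i + duration_i).
Compute total resource usage per time slot:
  t=0: active resources = [], total = 0
  t=1: active resources = [], total = 0
  t=2: active resources = [3, 3], total = 6
  t=3: active resources = [3, 3, 5], total = 11
  t=4: active resources = [3, 3, 2, 5], total = 13
  t=5: active resources = [3, 2, 5], total = 10
  t=6: active resources = [2, 5], total = 7
  t=7: active resources = [2, 5, 5], total = 12
  t=8: active resources = [3, 5, 5], total = 13
  t=9: active resources = [3], total = 3
  t=10: active resources = [3], total = 3
  t=11: active resources = [3], total = 3
  t=12: active resources = [3], total = 3
  t=13: active resources = [3], total = 3
Peak resource demand = 13

13


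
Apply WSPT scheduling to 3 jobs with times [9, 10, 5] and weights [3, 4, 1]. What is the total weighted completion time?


Compute p/w ratios and sort ascending (WSPT): [(10, 4), (9, 3), (5, 1)]
Compute weighted completion times:
  Job (p=10,w=4): C=10, w*C=4*10=40
  Job (p=9,w=3): C=19, w*C=3*19=57
  Job (p=5,w=1): C=24, w*C=1*24=24
Total weighted completion time = 121

121


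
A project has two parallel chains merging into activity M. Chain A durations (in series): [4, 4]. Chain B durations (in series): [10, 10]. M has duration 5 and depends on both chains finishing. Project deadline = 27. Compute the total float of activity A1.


Forward pass: ES(A1) = sum of predecessors on chain A = 0
EF = ES + duration = 0 + 4 = 4
Backward pass: LF(M) = deadline = 27; LS(M) = 27 - 5 = 22
LF(A1) = LS(M) - sum(successors on chain A) = 22 - 4 = 18
LS = LF - duration = 18 - 4 = 14
Total float = LS - ES = 14 - 0 = 14

14


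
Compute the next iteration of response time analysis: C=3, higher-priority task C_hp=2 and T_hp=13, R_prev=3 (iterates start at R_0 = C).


R_next = C + ceil(R_prev / T_hp) * C_hp
ceil(3 / 13) = ceil(0.2308) = 1
Interference = 1 * 2 = 2
R_next = 3 + 2 = 5

5


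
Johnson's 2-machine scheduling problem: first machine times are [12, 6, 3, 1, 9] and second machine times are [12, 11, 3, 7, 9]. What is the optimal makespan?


Apply Johnson's rule:
  Group 1 (a <= b): [(4, 1, 7), (3, 3, 3), (2, 6, 11), (5, 9, 9), (1, 12, 12)]
  Group 2 (a > b): []
Optimal job order: [4, 3, 2, 5, 1]
Schedule:
  Job 4: M1 done at 1, M2 done at 8
  Job 3: M1 done at 4, M2 done at 11
  Job 2: M1 done at 10, M2 done at 22
  Job 5: M1 done at 19, M2 done at 31
  Job 1: M1 done at 31, M2 done at 43
Makespan = 43

43


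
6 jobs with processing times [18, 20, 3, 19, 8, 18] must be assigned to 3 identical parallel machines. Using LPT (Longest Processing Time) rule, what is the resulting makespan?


Sort jobs in decreasing order (LPT): [20, 19, 18, 18, 8, 3]
Assign each job to the least loaded machine:
  Machine 1: jobs [20, 3], load = 23
  Machine 2: jobs [19, 8], load = 27
  Machine 3: jobs [18, 18], load = 36
Makespan = max load = 36

36


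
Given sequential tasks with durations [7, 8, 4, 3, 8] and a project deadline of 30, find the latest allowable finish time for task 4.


LF(activity 4) = deadline - sum of successor durations
Successors: activities 5 through 5 with durations [8]
Sum of successor durations = 8
LF = 30 - 8 = 22

22


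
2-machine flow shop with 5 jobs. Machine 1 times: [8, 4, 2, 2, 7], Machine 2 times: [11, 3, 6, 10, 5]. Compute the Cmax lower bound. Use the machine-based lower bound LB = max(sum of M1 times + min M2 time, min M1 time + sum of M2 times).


LB1 = sum(M1 times) + min(M2 times) = 23 + 3 = 26
LB2 = min(M1 times) + sum(M2 times) = 2 + 35 = 37
Lower bound = max(LB1, LB2) = max(26, 37) = 37

37


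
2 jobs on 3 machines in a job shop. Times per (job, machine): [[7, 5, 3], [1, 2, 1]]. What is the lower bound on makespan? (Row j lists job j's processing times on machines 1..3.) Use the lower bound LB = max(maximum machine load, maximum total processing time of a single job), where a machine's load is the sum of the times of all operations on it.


Machine loads:
  Machine 1: 7 + 1 = 8
  Machine 2: 5 + 2 = 7
  Machine 3: 3 + 1 = 4
Max machine load = 8
Job totals:
  Job 1: 15
  Job 2: 4
Max job total = 15
Lower bound = max(8, 15) = 15

15


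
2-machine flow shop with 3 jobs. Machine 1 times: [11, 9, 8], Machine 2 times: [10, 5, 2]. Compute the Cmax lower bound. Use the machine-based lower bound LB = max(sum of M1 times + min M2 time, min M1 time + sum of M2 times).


LB1 = sum(M1 times) + min(M2 times) = 28 + 2 = 30
LB2 = min(M1 times) + sum(M2 times) = 8 + 17 = 25
Lower bound = max(LB1, LB2) = max(30, 25) = 30

30


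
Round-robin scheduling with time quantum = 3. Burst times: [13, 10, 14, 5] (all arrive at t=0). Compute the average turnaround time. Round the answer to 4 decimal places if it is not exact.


Time quantum = 3
Execution trace:
  J1 runs 3 units, time = 3
  J2 runs 3 units, time = 6
  J3 runs 3 units, time = 9
  J4 runs 3 units, time = 12
  J1 runs 3 units, time = 15
  J2 runs 3 units, time = 18
  J3 runs 3 units, time = 21
  J4 runs 2 units, time = 23
  J1 runs 3 units, time = 26
  J2 runs 3 units, time = 29
  J3 runs 3 units, time = 32
  J1 runs 3 units, time = 35
  J2 runs 1 units, time = 36
  J3 runs 3 units, time = 39
  J1 runs 1 units, time = 40
  J3 runs 2 units, time = 42
Finish times: [40, 36, 42, 23]
Average turnaround = 141/4 = 35.25

35.25


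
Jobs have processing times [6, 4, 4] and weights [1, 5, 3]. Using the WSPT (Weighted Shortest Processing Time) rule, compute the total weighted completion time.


Compute p/w ratios and sort ascending (WSPT): [(4, 5), (4, 3), (6, 1)]
Compute weighted completion times:
  Job (p=4,w=5): C=4, w*C=5*4=20
  Job (p=4,w=3): C=8, w*C=3*8=24
  Job (p=6,w=1): C=14, w*C=1*14=14
Total weighted completion time = 58

58


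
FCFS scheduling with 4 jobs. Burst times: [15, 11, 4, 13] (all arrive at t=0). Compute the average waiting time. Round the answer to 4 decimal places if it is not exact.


FCFS order (as given): [15, 11, 4, 13]
Waiting times:
  Job 1: wait = 0
  Job 2: wait = 15
  Job 3: wait = 26
  Job 4: wait = 30
Sum of waiting times = 71
Average waiting time = 71/4 = 17.75

17.75


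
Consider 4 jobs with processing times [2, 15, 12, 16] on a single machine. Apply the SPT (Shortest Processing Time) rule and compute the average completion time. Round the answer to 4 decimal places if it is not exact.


Sort jobs by processing time (SPT order): [2, 12, 15, 16]
Compute completion times sequentially:
  Job 1: processing = 2, completes at 2
  Job 2: processing = 12, completes at 14
  Job 3: processing = 15, completes at 29
  Job 4: processing = 16, completes at 45
Sum of completion times = 90
Average completion time = 90/4 = 22.5

22.5


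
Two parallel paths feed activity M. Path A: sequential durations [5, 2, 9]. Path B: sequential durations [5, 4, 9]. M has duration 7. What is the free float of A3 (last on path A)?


ES(A3) = sum of predecessors on chain A = 7
EF(A3) = ES + duration = 7 + 9 = 16
Successor of A3 is M. ES(M) = max(sum(A), sum(B)) = max(16, 18) = 18
Free float = ES(successor) - EF(current) = 18 - 16 = 2

2


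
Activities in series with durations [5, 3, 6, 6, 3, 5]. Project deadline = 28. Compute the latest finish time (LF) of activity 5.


LF(activity 5) = deadline - sum of successor durations
Successors: activities 6 through 6 with durations [5]
Sum of successor durations = 5
LF = 28 - 5 = 23

23


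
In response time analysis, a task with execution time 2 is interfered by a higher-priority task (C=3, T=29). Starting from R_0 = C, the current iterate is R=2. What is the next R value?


R_next = C + ceil(R_prev / T_hp) * C_hp
ceil(2 / 29) = ceil(0.069) = 1
Interference = 1 * 3 = 3
R_next = 2 + 3 = 5

5


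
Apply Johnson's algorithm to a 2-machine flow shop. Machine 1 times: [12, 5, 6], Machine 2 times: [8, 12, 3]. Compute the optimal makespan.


Apply Johnson's rule:
  Group 1 (a <= b): [(2, 5, 12)]
  Group 2 (a > b): [(1, 12, 8), (3, 6, 3)]
Optimal job order: [2, 1, 3]
Schedule:
  Job 2: M1 done at 5, M2 done at 17
  Job 1: M1 done at 17, M2 done at 25
  Job 3: M1 done at 23, M2 done at 28
Makespan = 28

28


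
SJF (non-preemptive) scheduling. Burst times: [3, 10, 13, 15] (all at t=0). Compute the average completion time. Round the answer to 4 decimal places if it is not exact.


SJF order (ascending): [3, 10, 13, 15]
Completion times:
  Job 1: burst=3, C=3
  Job 2: burst=10, C=13
  Job 3: burst=13, C=26
  Job 4: burst=15, C=41
Average completion = 83/4 = 20.75

20.75


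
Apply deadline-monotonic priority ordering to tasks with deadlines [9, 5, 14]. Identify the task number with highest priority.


Sort tasks by relative deadline (ascending):
  Task 2: deadline = 5
  Task 1: deadline = 9
  Task 3: deadline = 14
Priority order (highest first): [2, 1, 3]
Highest priority task = 2

2


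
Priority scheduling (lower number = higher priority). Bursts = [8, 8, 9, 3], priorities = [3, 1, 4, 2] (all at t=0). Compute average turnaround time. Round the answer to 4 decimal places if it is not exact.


Sort by priority (ascending = highest first):
Order: [(1, 8), (2, 3), (3, 8), (4, 9)]
Completion times:
  Priority 1, burst=8, C=8
  Priority 2, burst=3, C=11
  Priority 3, burst=8, C=19
  Priority 4, burst=9, C=28
Average turnaround = 66/4 = 16.5

16.5


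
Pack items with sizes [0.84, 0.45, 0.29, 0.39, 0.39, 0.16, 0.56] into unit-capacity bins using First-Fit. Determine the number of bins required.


Place items sequentially using First-Fit:
  Item 0.84 -> new Bin 1
  Item 0.45 -> new Bin 2
  Item 0.29 -> Bin 2 (now 0.74)
  Item 0.39 -> new Bin 3
  Item 0.39 -> Bin 3 (now 0.78)
  Item 0.16 -> Bin 1 (now 1.0)
  Item 0.56 -> new Bin 4
Total bins used = 4

4


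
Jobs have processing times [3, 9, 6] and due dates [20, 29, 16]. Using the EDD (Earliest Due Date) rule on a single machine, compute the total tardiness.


Sort by due date (EDD order): [(6, 16), (3, 20), (9, 29)]
Compute completion times and tardiness:
  Job 1: p=6, d=16, C=6, tardiness=max(0,6-16)=0
  Job 2: p=3, d=20, C=9, tardiness=max(0,9-20)=0
  Job 3: p=9, d=29, C=18, tardiness=max(0,18-29)=0
Total tardiness = 0

0


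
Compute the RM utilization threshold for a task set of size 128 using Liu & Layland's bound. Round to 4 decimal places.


Compute 2^(1/128) = 1.0054299011
Subtract 1: 1.0054299011 - 1 = 0.0054299011
Multiply by n: 128 * 0.0054299011 = 0.6950273408
Round to 4 dp: 0.6950

0.6950


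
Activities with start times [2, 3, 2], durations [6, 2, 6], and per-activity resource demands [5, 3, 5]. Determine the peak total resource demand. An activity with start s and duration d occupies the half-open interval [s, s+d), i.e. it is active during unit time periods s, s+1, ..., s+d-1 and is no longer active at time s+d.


Each activity i is active on [start_i, start_i + duration_i).
Compute total resource usage per time slot:
  t=0: active resources = [], total = 0
  t=1: active resources = [], total = 0
  t=2: active resources = [5, 5], total = 10
  t=3: active resources = [5, 3, 5], total = 13
  t=4: active resources = [5, 3, 5], total = 13
  t=5: active resources = [5, 5], total = 10
  t=6: active resources = [5, 5], total = 10
  t=7: active resources = [5, 5], total = 10
Peak resource demand = 13

13


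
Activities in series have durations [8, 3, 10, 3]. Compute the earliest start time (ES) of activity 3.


Activity 3 starts after activities 1 through 2 complete.
Predecessor durations: [8, 3]
ES = 8 + 3 = 11

11


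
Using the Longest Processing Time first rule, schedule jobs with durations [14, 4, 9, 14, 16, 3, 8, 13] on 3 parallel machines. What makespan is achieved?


Sort jobs in decreasing order (LPT): [16, 14, 14, 13, 9, 8, 4, 3]
Assign each job to the least loaded machine:
  Machine 1: jobs [16, 8, 3], load = 27
  Machine 2: jobs [14, 13], load = 27
  Machine 3: jobs [14, 9, 4], load = 27
Makespan = max load = 27

27


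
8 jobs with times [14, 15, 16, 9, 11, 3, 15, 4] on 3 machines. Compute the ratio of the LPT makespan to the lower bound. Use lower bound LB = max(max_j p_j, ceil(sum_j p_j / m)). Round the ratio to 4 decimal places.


LPT order: [16, 15, 15, 14, 11, 9, 4, 3]
Machine loads after assignment: [29, 29, 29]
LPT makespan = 29
Lower bound = max(max_job, ceil(total/3)) = max(16, 29) = 29
Ratio = 29 / 29 = 1.0

1.0


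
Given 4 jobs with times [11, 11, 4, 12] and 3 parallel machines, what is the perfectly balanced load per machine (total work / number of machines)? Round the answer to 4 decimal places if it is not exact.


Total processing time = 11 + 11 + 4 + 12 = 38
Number of machines = 3
Ideal balanced load = 38 / 3 = 12.6667

12.6667


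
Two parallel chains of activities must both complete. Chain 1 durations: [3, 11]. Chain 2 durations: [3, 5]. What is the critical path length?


Path A total = 3 + 11 = 14
Path B total = 3 + 5 = 8
Critical path = longest path = max(14, 8) = 14

14


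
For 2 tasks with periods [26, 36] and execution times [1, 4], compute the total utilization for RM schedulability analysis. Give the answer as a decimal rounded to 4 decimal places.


Compute individual utilizations (exact fractions):
  Task 1: C/T = 1/26 (approx. 0.0385)
  Task 2: C/T = 4/36 = 1/9 (approx. 0.1111)
Total utilization U = 1/26 + 1/9 = 35/234
Rounded to 4 decimal places: U = 0.1496
RM (Liu & Layland) bound for 2 tasks = 0.828427; compare with U = 35/234 (approx. 0.149573)
U <= bound, so schedulable by RM sufficient condition.

0.1496


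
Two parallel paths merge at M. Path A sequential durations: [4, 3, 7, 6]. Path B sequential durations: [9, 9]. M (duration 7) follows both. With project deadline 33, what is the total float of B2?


Forward pass: ES(B2) = sum of predecessors on chain B = 9
EF = ES + duration = 9 + 9 = 18
Backward pass: LF(M) = deadline = 33; LS(M) = 33 - 7 = 26
LF(B2) = LS(M) - sum(successors on chain B) = 26 - 0 = 26
LS = LF - duration = 26 - 9 = 17
Total float = LS - ES = 17 - 9 = 8

8


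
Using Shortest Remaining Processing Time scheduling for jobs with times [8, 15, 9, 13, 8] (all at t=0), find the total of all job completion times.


Since all jobs arrive at t=0, SRPT equals SPT ordering.
SPT order: [8, 8, 9, 13, 15]
Completion times:
  Job 1: p=8, C=8
  Job 2: p=8, C=16
  Job 3: p=9, C=25
  Job 4: p=13, C=38
  Job 5: p=15, C=53
Total completion time = 8 + 16 + 25 + 38 + 53 = 140

140


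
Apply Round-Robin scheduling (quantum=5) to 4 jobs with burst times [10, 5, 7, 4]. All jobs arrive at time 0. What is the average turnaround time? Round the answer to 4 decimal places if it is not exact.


Time quantum = 5
Execution trace:
  J1 runs 5 units, time = 5
  J2 runs 5 units, time = 10
  J3 runs 5 units, time = 15
  J4 runs 4 units, time = 19
  J1 runs 5 units, time = 24
  J3 runs 2 units, time = 26
Finish times: [24, 10, 26, 19]
Average turnaround = 79/4 = 19.75

19.75


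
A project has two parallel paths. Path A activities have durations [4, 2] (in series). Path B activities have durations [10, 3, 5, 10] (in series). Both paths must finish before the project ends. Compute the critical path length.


Path A total = 4 + 2 = 6
Path B total = 10 + 3 + 5 + 10 = 28
Critical path = longest path = max(6, 28) = 28

28


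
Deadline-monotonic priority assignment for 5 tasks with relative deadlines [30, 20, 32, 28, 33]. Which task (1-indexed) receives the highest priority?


Sort tasks by relative deadline (ascending):
  Task 2: deadline = 20
  Task 4: deadline = 28
  Task 1: deadline = 30
  Task 3: deadline = 32
  Task 5: deadline = 33
Priority order (highest first): [2, 4, 1, 3, 5]
Highest priority task = 2

2


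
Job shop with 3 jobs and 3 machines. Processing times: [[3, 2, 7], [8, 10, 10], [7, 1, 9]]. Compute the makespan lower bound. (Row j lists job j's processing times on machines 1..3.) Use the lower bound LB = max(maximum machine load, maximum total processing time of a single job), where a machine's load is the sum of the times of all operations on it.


Machine loads:
  Machine 1: 3 + 8 + 7 = 18
  Machine 2: 2 + 10 + 1 = 13
  Machine 3: 7 + 10 + 9 = 26
Max machine load = 26
Job totals:
  Job 1: 12
  Job 2: 28
  Job 3: 17
Max job total = 28
Lower bound = max(26, 28) = 28

28


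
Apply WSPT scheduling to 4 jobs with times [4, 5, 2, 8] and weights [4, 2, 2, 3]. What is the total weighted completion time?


Compute p/w ratios and sort ascending (WSPT): [(4, 4), (2, 2), (5, 2), (8, 3)]
Compute weighted completion times:
  Job (p=4,w=4): C=4, w*C=4*4=16
  Job (p=2,w=2): C=6, w*C=2*6=12
  Job (p=5,w=2): C=11, w*C=2*11=22
  Job (p=8,w=3): C=19, w*C=3*19=57
Total weighted completion time = 107

107


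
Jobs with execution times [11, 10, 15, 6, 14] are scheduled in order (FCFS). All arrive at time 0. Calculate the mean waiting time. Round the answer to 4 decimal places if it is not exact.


FCFS order (as given): [11, 10, 15, 6, 14]
Waiting times:
  Job 1: wait = 0
  Job 2: wait = 11
  Job 3: wait = 21
  Job 4: wait = 36
  Job 5: wait = 42
Sum of waiting times = 110
Average waiting time = 110/5 = 22.0

22.0


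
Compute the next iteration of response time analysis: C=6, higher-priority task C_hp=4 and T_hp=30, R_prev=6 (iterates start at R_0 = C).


R_next = C + ceil(R_prev / T_hp) * C_hp
ceil(6 / 30) = ceil(0.2) = 1
Interference = 1 * 4 = 4
R_next = 6 + 4 = 10

10


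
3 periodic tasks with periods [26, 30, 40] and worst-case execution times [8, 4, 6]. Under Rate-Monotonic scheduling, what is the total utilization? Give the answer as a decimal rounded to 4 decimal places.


Compute individual utilizations (exact fractions):
  Task 1: C/T = 8/26 = 4/13 (approx. 0.3077)
  Task 2: C/T = 4/30 = 2/15 (approx. 0.1333)
  Task 3: C/T = 6/40 = 3/20 (approx. 0.15)
Total utilization U = 4/13 + 2/15 + 3/20 = 461/780
Rounded to 4 decimal places: U = 0.5910
RM (Liu & Layland) bound for 3 tasks = 0.779763; compare with U = 461/780 (approx. 0.591026)
U <= bound, so schedulable by RM sufficient condition.

0.5910


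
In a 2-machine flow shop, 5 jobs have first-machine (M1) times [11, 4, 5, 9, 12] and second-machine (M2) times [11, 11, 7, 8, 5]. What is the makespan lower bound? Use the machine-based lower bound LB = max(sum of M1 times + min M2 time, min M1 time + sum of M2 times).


LB1 = sum(M1 times) + min(M2 times) = 41 + 5 = 46
LB2 = min(M1 times) + sum(M2 times) = 4 + 42 = 46
Lower bound = max(LB1, LB2) = max(46, 46) = 46

46


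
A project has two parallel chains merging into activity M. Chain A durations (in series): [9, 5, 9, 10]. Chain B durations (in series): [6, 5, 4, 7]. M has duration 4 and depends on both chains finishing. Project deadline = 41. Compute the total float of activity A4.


Forward pass: ES(A4) = sum of predecessors on chain A = 23
EF = ES + duration = 23 + 10 = 33
Backward pass: LF(M) = deadline = 41; LS(M) = 41 - 4 = 37
LF(A4) = LS(M) - sum(successors on chain A) = 37 - 0 = 37
LS = LF - duration = 37 - 10 = 27
Total float = LS - ES = 27 - 23 = 4

4


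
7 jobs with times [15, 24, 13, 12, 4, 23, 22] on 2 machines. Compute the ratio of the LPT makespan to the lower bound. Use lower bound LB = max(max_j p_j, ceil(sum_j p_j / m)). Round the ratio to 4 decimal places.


LPT order: [24, 23, 22, 15, 13, 12, 4]
Machine loads after assignment: [56, 57]
LPT makespan = 57
Lower bound = max(max_job, ceil(total/2)) = max(24, 57) = 57
Ratio = 57 / 57 = 1.0

1.0


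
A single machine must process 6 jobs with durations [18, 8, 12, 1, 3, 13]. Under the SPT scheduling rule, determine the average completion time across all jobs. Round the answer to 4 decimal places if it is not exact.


Sort jobs by processing time (SPT order): [1, 3, 8, 12, 13, 18]
Compute completion times sequentially:
  Job 1: processing = 1, completes at 1
  Job 2: processing = 3, completes at 4
  Job 3: processing = 8, completes at 12
  Job 4: processing = 12, completes at 24
  Job 5: processing = 13, completes at 37
  Job 6: processing = 18, completes at 55
Sum of completion times = 133
Average completion time = 133/6 = 22.1667

22.1667


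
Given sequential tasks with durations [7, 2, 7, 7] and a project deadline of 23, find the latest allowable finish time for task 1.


LF(activity 1) = deadline - sum of successor durations
Successors: activities 2 through 4 with durations [2, 7, 7]
Sum of successor durations = 16
LF = 23 - 16 = 7

7


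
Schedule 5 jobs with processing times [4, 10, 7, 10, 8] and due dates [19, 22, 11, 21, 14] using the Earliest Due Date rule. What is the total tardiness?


Sort by due date (EDD order): [(7, 11), (8, 14), (4, 19), (10, 21), (10, 22)]
Compute completion times and tardiness:
  Job 1: p=7, d=11, C=7, tardiness=max(0,7-11)=0
  Job 2: p=8, d=14, C=15, tardiness=max(0,15-14)=1
  Job 3: p=4, d=19, C=19, tardiness=max(0,19-19)=0
  Job 4: p=10, d=21, C=29, tardiness=max(0,29-21)=8
  Job 5: p=10, d=22, C=39, tardiness=max(0,39-22)=17
Total tardiness = 26

26


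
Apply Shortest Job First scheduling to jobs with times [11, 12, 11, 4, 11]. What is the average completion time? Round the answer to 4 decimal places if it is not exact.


SJF order (ascending): [4, 11, 11, 11, 12]
Completion times:
  Job 1: burst=4, C=4
  Job 2: burst=11, C=15
  Job 3: burst=11, C=26
  Job 4: burst=11, C=37
  Job 5: burst=12, C=49
Average completion = 131/5 = 26.2

26.2


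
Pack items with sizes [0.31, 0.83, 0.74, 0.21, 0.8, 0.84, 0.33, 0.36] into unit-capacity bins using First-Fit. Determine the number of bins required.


Place items sequentially using First-Fit:
  Item 0.31 -> new Bin 1
  Item 0.83 -> new Bin 2
  Item 0.74 -> new Bin 3
  Item 0.21 -> Bin 1 (now 0.52)
  Item 0.8 -> new Bin 4
  Item 0.84 -> new Bin 5
  Item 0.33 -> Bin 1 (now 0.85)
  Item 0.36 -> new Bin 6
Total bins used = 6

6


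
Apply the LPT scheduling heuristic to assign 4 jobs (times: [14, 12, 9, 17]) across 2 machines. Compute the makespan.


Sort jobs in decreasing order (LPT): [17, 14, 12, 9]
Assign each job to the least loaded machine:
  Machine 1: jobs [17, 9], load = 26
  Machine 2: jobs [14, 12], load = 26
Makespan = max load = 26

26


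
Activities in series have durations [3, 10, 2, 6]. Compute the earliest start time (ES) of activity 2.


Activity 2 starts after activities 1 through 1 complete.
Predecessor durations: [3]
ES = 3 = 3

3


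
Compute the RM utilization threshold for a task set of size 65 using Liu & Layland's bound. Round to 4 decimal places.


Compute 2^(1/65) = 1.0107208638
Subtract 1: 1.0107208638 - 1 = 0.0107208638
Multiply by n: 65 * 0.0107208638 = 0.6968561470
Round to 4 dp: 0.6969

0.6969


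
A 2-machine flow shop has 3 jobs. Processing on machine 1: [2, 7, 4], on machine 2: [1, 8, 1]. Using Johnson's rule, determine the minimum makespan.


Apply Johnson's rule:
  Group 1 (a <= b): [(2, 7, 8)]
  Group 2 (a > b): [(1, 2, 1), (3, 4, 1)]
Optimal job order: [2, 1, 3]
Schedule:
  Job 2: M1 done at 7, M2 done at 15
  Job 1: M1 done at 9, M2 done at 16
  Job 3: M1 done at 13, M2 done at 17
Makespan = 17

17


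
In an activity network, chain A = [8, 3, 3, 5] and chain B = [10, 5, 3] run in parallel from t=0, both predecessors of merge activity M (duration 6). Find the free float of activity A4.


ES(A4) = sum of predecessors on chain A = 14
EF(A4) = ES + duration = 14 + 5 = 19
Successor of A4 is M. ES(M) = max(sum(A), sum(B)) = max(19, 18) = 19
Free float = ES(successor) - EF(current) = 19 - 19 = 0

0


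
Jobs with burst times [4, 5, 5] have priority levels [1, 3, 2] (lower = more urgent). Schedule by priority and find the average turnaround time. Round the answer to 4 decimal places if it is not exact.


Sort by priority (ascending = highest first):
Order: [(1, 4), (2, 5), (3, 5)]
Completion times:
  Priority 1, burst=4, C=4
  Priority 2, burst=5, C=9
  Priority 3, burst=5, C=14
Average turnaround = 27/3 = 9.0

9.0


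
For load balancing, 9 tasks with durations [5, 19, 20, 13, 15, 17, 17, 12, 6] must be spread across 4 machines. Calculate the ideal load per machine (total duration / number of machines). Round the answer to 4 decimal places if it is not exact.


Total processing time = 5 + 19 + 20 + 13 + 15 + 17 + 17 + 12 + 6 = 124
Number of machines = 4
Ideal balanced load = 124 / 4 = 31.0

31.0


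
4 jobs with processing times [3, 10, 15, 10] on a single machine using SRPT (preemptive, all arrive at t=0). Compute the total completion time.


Since all jobs arrive at t=0, SRPT equals SPT ordering.
SPT order: [3, 10, 10, 15]
Completion times:
  Job 1: p=3, C=3
  Job 2: p=10, C=13
  Job 3: p=10, C=23
  Job 4: p=15, C=38
Total completion time = 3 + 13 + 23 + 38 = 77

77
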